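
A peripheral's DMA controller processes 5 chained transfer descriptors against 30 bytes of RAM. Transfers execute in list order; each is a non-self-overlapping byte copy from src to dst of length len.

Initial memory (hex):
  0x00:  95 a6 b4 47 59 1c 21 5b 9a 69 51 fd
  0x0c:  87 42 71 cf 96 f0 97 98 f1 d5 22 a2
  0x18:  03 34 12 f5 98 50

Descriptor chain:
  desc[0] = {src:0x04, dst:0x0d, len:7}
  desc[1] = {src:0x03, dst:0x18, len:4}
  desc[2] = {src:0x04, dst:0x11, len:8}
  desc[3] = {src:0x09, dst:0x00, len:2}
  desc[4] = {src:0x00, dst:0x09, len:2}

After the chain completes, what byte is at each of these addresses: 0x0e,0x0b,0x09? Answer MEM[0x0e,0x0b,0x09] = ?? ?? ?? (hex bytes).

MEM[0x0e,0x0b,0x09] = 1c fd 69

D0: mem[0x0d..0x13] <- [59 1c 21 5b 9a 69 51]
D1: mem[0x18..0x1b] <- [47 59 1c 21]
D2: mem[0x11..0x18] <- [59 1c 21 5b 9a 69 51 fd]
D3: mem[0x00..0x01] <- [69 51]
D4: mem[0x09..0x0a] <- [69 51]
query mem[0x0e]=0x1c, mem[0x0b]=0xfd, mem[0x09]=0x69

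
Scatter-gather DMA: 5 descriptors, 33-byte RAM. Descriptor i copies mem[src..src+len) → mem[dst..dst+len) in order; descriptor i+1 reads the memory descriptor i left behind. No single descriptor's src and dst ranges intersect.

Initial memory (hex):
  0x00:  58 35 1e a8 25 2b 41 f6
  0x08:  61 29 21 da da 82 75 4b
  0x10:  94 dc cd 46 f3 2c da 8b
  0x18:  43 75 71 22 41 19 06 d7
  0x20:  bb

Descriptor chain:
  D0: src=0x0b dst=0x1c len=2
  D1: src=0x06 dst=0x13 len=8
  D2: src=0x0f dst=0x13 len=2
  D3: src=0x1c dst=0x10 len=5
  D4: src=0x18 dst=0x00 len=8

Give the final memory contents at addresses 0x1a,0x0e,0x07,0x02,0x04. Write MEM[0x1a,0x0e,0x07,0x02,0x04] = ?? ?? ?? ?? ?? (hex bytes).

D0: mem[0x1c..0x1d] <- [da da]
D1: mem[0x13..0x1a] <- [41 f6 61 29 21 da da 82]
D2: mem[0x13..0x14] <- [4b 94]
D3: mem[0x10..0x14] <- [da da 06 d7 bb]
D4: mem[0x00..0x07] <- [da da 82 22 da da 06 d7]
query mem[0x1a]=0x82, mem[0x0e]=0x75, mem[0x07]=0xd7, mem[0x02]=0x82, mem[0x04]=0xda

MEM[0x1a,0x0e,0x07,0x02,0x04] = 82 75 d7 82 da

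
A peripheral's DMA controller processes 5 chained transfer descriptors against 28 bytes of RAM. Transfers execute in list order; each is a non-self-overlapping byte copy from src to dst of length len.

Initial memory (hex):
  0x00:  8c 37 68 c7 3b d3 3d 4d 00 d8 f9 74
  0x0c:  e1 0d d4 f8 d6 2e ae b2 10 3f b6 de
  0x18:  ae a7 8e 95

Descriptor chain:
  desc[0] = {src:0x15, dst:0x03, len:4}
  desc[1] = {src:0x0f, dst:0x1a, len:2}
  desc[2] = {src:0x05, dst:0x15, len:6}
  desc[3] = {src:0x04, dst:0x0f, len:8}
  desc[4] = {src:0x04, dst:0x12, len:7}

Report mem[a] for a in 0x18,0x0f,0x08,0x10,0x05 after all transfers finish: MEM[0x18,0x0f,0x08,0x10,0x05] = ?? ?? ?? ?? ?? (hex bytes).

#0 dst[0x03+4] := {0x3f,0xb6,0xde,0xae}
#1 dst[0x1a+2] := {0xf8,0xd6}
#2 dst[0x15+6] := {0xde,0xae,0x4d,0x00,0xd8,0xf9}
#3 dst[0x0f+8] := {0xb6,0xde,0xae,0x4d,0x00,0xd8,0xf9,0x74}
#4 dst[0x12+7] := {0xb6,0xde,0xae,0x4d,0x00,0xd8,0xf9}
query mem[0x18]=0xf9, mem[0x0f]=0xb6, mem[0x08]=0x00, mem[0x10]=0xde, mem[0x05]=0xde

MEM[0x18,0x0f,0x08,0x10,0x05] = f9 b6 00 de de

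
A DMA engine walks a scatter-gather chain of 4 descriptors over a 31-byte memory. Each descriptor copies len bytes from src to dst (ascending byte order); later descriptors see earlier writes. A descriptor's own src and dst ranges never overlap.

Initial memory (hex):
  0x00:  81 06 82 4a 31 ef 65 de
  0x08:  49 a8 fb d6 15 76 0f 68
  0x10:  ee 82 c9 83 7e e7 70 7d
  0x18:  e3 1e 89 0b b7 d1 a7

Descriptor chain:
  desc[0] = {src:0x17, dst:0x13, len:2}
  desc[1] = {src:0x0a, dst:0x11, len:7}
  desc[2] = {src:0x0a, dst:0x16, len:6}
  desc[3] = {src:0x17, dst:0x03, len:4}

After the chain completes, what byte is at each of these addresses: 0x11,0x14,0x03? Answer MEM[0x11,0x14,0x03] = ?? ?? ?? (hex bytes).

MEM[0x11,0x14,0x03] = fb 76 d6

  after D0: wrote 2B at 0x13 = 7de3
  after D1: wrote 7B at 0x11 = fbd615760f68ee
  after D2: wrote 6B at 0x16 = fbd615760f68
  after D3: wrote 4B at 0x03 = d615760f
query mem[0x11]=0xfb, mem[0x14]=0x76, mem[0x03]=0xd6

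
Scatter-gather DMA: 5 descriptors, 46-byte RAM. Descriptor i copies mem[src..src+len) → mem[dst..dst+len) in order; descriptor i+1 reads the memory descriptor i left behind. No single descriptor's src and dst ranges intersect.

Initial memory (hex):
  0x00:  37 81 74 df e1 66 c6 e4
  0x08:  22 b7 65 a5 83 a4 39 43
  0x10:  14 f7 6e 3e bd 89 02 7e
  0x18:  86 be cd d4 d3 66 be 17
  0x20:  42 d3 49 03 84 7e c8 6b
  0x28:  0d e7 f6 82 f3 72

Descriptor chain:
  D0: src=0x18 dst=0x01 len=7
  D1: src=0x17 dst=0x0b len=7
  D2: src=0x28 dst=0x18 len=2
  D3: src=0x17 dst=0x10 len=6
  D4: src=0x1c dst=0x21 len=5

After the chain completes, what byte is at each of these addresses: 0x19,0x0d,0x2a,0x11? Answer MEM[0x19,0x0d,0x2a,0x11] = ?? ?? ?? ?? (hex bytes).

[0] 0x18->0x01 len=7 : 86 be cd d4 d3 66 be
[1] 0x17->0x0b len=7 : 7e 86 be cd d4 d3 66
[2] 0x28->0x18 len=2 : 0d e7
[3] 0x17->0x10 len=6 : 7e 0d e7 cd d4 d3
[4] 0x1c->0x21 len=5 : d3 66 be 17 42
query mem[0x19]=0xe7, mem[0x0d]=0xbe, mem[0x2a]=0xf6, mem[0x11]=0x0d

MEM[0x19,0x0d,0x2a,0x11] = e7 be f6 0d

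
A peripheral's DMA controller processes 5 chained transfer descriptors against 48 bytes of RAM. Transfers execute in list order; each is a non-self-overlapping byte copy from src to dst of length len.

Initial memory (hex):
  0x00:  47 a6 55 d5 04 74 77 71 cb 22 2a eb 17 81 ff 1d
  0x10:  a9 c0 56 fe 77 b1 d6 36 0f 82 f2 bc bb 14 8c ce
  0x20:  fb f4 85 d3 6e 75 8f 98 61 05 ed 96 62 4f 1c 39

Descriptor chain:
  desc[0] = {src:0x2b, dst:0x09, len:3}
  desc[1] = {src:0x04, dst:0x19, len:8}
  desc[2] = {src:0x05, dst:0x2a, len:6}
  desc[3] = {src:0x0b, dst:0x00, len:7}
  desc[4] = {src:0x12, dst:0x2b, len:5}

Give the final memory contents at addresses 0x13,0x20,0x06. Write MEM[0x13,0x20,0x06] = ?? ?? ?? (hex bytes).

  after D0: wrote 3B at 0x09 = 96624f
  after D1: wrote 8B at 0x19 = 04747771cb96624f
  after D2: wrote 6B at 0x2a = 747771cb9662
  after D3: wrote 7B at 0x00 = 4f1781ff1da9c0
  after D4: wrote 5B at 0x2b = 56fe77b1d6
query mem[0x13]=0xfe, mem[0x20]=0x4f, mem[0x06]=0xc0

MEM[0x13,0x20,0x06] = fe 4f c0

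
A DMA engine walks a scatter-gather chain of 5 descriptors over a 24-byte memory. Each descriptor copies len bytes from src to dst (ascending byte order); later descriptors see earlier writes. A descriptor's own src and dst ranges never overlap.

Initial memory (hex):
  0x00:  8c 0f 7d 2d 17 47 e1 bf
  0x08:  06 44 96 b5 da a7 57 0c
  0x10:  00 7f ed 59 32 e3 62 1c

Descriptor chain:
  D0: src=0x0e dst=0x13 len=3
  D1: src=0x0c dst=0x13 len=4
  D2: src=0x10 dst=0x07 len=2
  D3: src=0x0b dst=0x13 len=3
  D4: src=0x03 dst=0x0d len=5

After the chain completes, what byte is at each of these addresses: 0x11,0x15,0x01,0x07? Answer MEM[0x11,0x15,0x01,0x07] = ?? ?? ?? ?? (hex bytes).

[0] 0x0e->0x13 len=3 : 57 0c 00
[1] 0x0c->0x13 len=4 : da a7 57 0c
[2] 0x10->0x07 len=2 : 00 7f
[3] 0x0b->0x13 len=3 : b5 da a7
[4] 0x03->0x0d len=5 : 2d 17 47 e1 00
query mem[0x11]=0x00, mem[0x15]=0xa7, mem[0x01]=0x0f, mem[0x07]=0x00

MEM[0x11,0x15,0x01,0x07] = 00 a7 0f 00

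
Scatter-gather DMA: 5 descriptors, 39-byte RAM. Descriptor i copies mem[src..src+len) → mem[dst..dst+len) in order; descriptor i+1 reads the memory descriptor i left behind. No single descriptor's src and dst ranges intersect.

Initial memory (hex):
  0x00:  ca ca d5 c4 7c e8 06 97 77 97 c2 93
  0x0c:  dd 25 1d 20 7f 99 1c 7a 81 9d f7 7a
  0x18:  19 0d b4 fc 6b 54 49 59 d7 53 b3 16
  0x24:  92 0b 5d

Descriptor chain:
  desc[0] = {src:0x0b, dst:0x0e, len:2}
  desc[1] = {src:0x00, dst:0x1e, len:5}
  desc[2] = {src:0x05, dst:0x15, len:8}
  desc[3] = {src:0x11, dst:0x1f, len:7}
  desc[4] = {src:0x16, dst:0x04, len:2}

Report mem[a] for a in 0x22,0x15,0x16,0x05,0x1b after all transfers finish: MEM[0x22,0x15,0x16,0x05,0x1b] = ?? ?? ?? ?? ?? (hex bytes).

MEM[0x22,0x15,0x16,0x05,0x1b] = 81 e8 06 97 93

D0: mem[0x0e..0x0f] <- [93 dd]
D1: mem[0x1e..0x22] <- [ca ca d5 c4 7c]
D2: mem[0x15..0x1c] <- [e8 06 97 77 97 c2 93 dd]
D3: mem[0x1f..0x25] <- [99 1c 7a 81 e8 06 97]
D4: mem[0x04..0x05] <- [06 97]
query mem[0x22]=0x81, mem[0x15]=0xe8, mem[0x16]=0x06, mem[0x05]=0x97, mem[0x1b]=0x93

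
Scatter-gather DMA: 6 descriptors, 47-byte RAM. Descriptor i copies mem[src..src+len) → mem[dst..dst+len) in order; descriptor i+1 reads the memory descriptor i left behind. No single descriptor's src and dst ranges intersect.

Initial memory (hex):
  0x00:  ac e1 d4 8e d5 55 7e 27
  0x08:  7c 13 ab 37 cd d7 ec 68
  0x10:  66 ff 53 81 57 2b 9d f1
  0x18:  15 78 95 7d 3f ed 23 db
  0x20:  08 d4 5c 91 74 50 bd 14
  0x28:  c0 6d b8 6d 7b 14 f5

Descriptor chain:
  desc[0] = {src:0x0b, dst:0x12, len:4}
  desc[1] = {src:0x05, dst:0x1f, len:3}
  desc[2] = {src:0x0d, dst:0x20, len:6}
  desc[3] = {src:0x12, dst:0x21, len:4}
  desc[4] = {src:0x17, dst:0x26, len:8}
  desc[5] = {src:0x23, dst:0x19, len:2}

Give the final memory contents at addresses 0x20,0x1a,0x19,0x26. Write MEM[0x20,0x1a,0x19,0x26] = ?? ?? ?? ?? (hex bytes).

MEM[0x20,0x1a,0x19,0x26] = d7 ec d7 f1

  after D0: wrote 4B at 0x12 = 37cdd7ec
  after D1: wrote 3B at 0x1f = 557e27
  after D2: wrote 6B at 0x20 = d7ec6866ff37
  after D3: wrote 4B at 0x21 = 37cdd7ec
  after D4: wrote 8B at 0x26 = f11578957d3fed23
  after D5: wrote 2B at 0x19 = d7ec
query mem[0x20]=0xd7, mem[0x1a]=0xec, mem[0x19]=0xd7, mem[0x26]=0xf1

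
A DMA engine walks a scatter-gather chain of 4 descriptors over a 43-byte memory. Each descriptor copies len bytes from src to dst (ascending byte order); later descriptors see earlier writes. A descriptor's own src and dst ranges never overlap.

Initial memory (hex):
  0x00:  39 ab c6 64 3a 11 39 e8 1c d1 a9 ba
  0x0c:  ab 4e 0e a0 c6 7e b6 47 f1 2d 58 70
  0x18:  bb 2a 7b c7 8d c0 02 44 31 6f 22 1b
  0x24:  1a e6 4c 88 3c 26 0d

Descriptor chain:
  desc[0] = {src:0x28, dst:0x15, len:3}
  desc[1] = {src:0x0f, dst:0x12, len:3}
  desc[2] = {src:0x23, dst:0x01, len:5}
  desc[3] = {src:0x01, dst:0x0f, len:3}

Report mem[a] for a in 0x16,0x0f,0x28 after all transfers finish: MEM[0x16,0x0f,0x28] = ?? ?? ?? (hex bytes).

#0 dst[0x15+3] := {0x3c,0x26,0x0d}
#1 dst[0x12+3] := {0xa0,0xc6,0x7e}
#2 dst[0x01+5] := {0x1b,0x1a,0xe6,0x4c,0x88}
#3 dst[0x0f+3] := {0x1b,0x1a,0xe6}
query mem[0x16]=0x26, mem[0x0f]=0x1b, mem[0x28]=0x3c

MEM[0x16,0x0f,0x28] = 26 1b 3c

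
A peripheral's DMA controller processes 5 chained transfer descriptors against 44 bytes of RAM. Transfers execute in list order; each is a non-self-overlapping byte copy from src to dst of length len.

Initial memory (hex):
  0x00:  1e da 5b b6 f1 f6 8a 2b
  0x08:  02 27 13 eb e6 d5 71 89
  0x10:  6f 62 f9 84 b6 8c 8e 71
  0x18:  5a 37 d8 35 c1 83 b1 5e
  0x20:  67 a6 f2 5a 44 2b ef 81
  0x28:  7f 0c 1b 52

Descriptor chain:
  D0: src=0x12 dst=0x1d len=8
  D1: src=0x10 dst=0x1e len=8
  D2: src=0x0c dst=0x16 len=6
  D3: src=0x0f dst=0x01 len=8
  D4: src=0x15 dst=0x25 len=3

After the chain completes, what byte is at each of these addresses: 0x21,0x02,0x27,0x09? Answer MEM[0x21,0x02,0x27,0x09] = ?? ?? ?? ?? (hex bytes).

MEM[0x21,0x02,0x27,0x09] = 84 6f d5 27

[0] 0x12->0x1d len=8 : f9 84 b6 8c 8e 71 5a 37
[1] 0x10->0x1e len=8 : 6f 62 f9 84 b6 8c 8e 71
[2] 0x0c->0x16 len=6 : e6 d5 71 89 6f 62
[3] 0x0f->0x01 len=8 : 89 6f 62 f9 84 b6 8c e6
[4] 0x15->0x25 len=3 : 8c e6 d5
query mem[0x21]=0x84, mem[0x02]=0x6f, mem[0x27]=0xd5, mem[0x09]=0x27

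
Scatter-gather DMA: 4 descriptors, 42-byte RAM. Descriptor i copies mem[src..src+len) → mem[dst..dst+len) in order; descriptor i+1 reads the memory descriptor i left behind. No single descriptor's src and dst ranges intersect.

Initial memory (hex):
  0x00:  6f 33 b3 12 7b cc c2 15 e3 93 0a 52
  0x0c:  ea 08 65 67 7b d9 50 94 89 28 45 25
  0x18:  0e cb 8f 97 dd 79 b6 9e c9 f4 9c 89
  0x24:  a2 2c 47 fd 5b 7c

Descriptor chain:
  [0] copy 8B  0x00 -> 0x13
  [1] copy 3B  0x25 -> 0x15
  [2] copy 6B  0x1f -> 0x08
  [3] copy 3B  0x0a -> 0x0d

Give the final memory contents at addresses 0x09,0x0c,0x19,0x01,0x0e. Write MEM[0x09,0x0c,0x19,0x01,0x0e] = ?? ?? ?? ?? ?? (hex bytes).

MEM[0x09,0x0c,0x19,0x01,0x0e] = c9 89 c2 33 9c

  after D0: wrote 8B at 0x13 = 6f33b3127bccc215
  after D1: wrote 3B at 0x15 = 2c47fd
  after D2: wrote 6B at 0x08 = 9ec9f49c89a2
  after D3: wrote 3B at 0x0d = f49c89
query mem[0x09]=0xc9, mem[0x0c]=0x89, mem[0x19]=0xc2, mem[0x01]=0x33, mem[0x0e]=0x9c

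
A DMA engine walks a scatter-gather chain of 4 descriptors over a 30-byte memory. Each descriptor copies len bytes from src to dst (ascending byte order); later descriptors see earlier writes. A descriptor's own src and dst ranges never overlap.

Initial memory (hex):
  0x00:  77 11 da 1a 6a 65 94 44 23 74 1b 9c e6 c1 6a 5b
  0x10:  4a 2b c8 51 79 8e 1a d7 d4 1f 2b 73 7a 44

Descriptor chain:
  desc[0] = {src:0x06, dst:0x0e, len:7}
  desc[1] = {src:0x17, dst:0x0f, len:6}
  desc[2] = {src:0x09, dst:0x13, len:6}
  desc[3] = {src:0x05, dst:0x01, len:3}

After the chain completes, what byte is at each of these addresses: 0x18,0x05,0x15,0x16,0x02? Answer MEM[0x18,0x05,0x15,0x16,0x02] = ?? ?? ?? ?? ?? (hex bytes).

  after D0: wrote 7B at 0x0e = 944423741b9ce6
  after D1: wrote 6B at 0x0f = d7d41f2b737a
  after D2: wrote 6B at 0x13 = 741b9ce6c194
  after D3: wrote 3B at 0x01 = 659444
query mem[0x18]=0x94, mem[0x05]=0x65, mem[0x15]=0x9c, mem[0x16]=0xe6, mem[0x02]=0x94

MEM[0x18,0x05,0x15,0x16,0x02] = 94 65 9c e6 94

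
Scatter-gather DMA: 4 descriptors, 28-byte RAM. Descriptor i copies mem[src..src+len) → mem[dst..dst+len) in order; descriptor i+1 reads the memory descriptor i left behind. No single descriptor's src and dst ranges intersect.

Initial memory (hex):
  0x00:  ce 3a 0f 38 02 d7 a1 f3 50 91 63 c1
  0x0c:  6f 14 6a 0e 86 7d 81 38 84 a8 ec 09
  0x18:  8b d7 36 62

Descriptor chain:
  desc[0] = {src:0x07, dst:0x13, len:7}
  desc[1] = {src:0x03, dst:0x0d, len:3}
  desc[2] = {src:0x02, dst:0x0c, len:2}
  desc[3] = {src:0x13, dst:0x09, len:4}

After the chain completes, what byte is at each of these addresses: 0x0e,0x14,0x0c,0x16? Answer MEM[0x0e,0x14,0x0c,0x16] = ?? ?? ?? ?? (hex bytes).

MEM[0x0e,0x14,0x0c,0x16] = 02 50 63 63

[0] 0x07->0x13 len=7 : f3 50 91 63 c1 6f 14
[1] 0x03->0x0d len=3 : 38 02 d7
[2] 0x02->0x0c len=2 : 0f 38
[3] 0x13->0x09 len=4 : f3 50 91 63
query mem[0x0e]=0x02, mem[0x14]=0x50, mem[0x0c]=0x63, mem[0x16]=0x63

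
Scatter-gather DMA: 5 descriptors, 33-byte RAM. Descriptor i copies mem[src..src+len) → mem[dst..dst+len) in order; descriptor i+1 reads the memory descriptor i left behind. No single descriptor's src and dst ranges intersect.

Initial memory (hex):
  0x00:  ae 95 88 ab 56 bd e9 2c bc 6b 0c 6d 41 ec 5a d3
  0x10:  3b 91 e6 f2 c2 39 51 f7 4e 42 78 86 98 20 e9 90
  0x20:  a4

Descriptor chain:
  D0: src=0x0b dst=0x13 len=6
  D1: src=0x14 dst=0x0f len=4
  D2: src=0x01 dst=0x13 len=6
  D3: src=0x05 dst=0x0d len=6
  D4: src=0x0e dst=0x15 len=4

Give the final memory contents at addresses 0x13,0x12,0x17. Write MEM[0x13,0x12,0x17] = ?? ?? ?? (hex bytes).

  after D0: wrote 6B at 0x13 = 6d41ec5ad33b
  after D1: wrote 4B at 0x0f = 41ec5ad3
  after D2: wrote 6B at 0x13 = 9588ab56bde9
  after D3: wrote 6B at 0x0d = bde92cbc6b0c
  after D4: wrote 4B at 0x15 = e92cbc6b
query mem[0x13]=0x95, mem[0x12]=0x0c, mem[0x17]=0xbc

MEM[0x13,0x12,0x17] = 95 0c bc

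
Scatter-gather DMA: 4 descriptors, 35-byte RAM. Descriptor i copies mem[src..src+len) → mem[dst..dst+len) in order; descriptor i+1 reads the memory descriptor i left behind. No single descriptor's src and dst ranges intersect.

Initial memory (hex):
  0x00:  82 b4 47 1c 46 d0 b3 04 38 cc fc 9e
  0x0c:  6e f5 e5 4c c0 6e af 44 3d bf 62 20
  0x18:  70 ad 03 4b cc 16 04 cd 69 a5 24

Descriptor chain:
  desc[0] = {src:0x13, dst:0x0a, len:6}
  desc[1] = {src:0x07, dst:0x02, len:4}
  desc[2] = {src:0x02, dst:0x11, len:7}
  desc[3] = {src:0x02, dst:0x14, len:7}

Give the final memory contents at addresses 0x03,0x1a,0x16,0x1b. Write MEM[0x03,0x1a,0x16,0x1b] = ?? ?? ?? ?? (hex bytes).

[0] 0x13->0x0a len=6 : 44 3d bf 62 20 70
[1] 0x07->0x02 len=4 : 04 38 cc 44
[2] 0x02->0x11 len=7 : 04 38 cc 44 b3 04 38
[3] 0x02->0x14 len=7 : 04 38 cc 44 b3 04 38
query mem[0x03]=0x38, mem[0x1a]=0x38, mem[0x16]=0xcc, mem[0x1b]=0x4b

MEM[0x03,0x1a,0x16,0x1b] = 38 38 cc 4b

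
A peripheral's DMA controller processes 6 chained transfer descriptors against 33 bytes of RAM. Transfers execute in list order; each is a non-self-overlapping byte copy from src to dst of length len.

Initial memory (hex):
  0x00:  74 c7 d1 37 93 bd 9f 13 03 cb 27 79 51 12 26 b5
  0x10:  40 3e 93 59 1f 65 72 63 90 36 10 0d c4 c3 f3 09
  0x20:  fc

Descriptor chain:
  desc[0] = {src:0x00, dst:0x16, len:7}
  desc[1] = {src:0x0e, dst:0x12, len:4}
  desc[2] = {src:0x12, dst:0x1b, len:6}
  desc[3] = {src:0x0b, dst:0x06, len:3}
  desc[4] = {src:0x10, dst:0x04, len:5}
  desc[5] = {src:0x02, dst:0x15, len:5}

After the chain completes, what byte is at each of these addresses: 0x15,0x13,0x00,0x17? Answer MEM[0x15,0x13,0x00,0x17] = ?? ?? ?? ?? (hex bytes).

MEM[0x15,0x13,0x00,0x17] = d1 b5 74 40

#0 dst[0x16+7] := {0x74,0xc7,0xd1,0x37,0x93,0xbd,0x9f}
#1 dst[0x12+4] := {0x26,0xb5,0x40,0x3e}
#2 dst[0x1b+6] := {0x26,0xb5,0x40,0x3e,0x74,0xc7}
#3 dst[0x06+3] := {0x79,0x51,0x12}
#4 dst[0x04+5] := {0x40,0x3e,0x26,0xb5,0x40}
#5 dst[0x15+5] := {0xd1,0x37,0x40,0x3e,0x26}
query mem[0x15]=0xd1, mem[0x13]=0xb5, mem[0x00]=0x74, mem[0x17]=0x40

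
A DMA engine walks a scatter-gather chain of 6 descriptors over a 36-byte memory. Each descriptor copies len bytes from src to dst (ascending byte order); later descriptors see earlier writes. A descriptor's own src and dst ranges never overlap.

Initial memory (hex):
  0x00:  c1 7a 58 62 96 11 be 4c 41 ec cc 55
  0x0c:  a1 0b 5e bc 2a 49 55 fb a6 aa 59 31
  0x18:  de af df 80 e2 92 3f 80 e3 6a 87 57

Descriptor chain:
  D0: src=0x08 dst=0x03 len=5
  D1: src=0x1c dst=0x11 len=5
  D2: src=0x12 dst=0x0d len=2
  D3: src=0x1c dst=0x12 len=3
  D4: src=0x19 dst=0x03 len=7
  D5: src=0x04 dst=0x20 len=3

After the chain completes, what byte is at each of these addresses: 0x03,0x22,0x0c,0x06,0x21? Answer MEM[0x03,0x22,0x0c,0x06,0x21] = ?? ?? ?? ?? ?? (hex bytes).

  after D0: wrote 5B at 0x03 = 41eccc55a1
  after D1: wrote 5B at 0x11 = e2923f80e3
  after D2: wrote 2B at 0x0d = 923f
  after D3: wrote 3B at 0x12 = e2923f
  after D4: wrote 7B at 0x03 = afdf80e2923f80
  after D5: wrote 3B at 0x20 = df80e2
query mem[0x03]=0xaf, mem[0x22]=0xe2, mem[0x0c]=0xa1, mem[0x06]=0xe2, mem[0x21]=0x80

MEM[0x03,0x22,0x0c,0x06,0x21] = af e2 a1 e2 80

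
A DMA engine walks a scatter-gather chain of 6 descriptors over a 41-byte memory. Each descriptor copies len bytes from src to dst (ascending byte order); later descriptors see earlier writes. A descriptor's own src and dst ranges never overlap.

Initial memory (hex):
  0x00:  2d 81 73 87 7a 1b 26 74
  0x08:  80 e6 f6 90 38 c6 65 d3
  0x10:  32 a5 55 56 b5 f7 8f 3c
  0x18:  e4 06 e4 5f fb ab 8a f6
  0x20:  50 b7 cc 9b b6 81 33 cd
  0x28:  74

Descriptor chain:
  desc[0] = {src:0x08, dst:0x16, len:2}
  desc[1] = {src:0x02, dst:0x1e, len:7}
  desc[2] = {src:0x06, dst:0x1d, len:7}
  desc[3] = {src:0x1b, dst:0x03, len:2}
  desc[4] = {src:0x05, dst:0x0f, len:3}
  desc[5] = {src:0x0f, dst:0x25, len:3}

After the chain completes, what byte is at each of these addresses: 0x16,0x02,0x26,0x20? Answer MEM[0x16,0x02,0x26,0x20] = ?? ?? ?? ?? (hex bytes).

#0 dst[0x16+2] := {0x80,0xe6}
#1 dst[0x1e+7] := {0x73,0x87,0x7a,0x1b,0x26,0x74,0x80}
#2 dst[0x1d+7] := {0x26,0x74,0x80,0xe6,0xf6,0x90,0x38}
#3 dst[0x03+2] := {0x5f,0xfb}
#4 dst[0x0f+3] := {0x1b,0x26,0x74}
#5 dst[0x25+3] := {0x1b,0x26,0x74}
query mem[0x16]=0x80, mem[0x02]=0x73, mem[0x26]=0x26, mem[0x20]=0xe6

MEM[0x16,0x02,0x26,0x20] = 80 73 26 e6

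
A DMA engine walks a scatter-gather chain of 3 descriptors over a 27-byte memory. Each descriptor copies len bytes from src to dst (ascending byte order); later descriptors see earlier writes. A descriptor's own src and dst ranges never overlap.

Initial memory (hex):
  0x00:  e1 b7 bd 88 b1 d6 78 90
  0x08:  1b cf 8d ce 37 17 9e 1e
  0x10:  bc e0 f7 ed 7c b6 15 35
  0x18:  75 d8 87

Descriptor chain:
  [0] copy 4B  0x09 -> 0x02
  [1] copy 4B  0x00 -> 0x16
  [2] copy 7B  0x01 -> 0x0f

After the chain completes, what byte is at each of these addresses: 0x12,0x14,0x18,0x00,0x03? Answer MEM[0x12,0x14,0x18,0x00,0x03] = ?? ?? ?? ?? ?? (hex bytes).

D0: mem[0x02..0x05] <- [cf 8d ce 37]
D1: mem[0x16..0x19] <- [e1 b7 cf 8d]
D2: mem[0x0f..0x15] <- [b7 cf 8d ce 37 78 90]
query mem[0x12]=0xce, mem[0x14]=0x78, mem[0x18]=0xcf, mem[0x00]=0xe1, mem[0x03]=0x8d

MEM[0x12,0x14,0x18,0x00,0x03] = ce 78 cf e1 8d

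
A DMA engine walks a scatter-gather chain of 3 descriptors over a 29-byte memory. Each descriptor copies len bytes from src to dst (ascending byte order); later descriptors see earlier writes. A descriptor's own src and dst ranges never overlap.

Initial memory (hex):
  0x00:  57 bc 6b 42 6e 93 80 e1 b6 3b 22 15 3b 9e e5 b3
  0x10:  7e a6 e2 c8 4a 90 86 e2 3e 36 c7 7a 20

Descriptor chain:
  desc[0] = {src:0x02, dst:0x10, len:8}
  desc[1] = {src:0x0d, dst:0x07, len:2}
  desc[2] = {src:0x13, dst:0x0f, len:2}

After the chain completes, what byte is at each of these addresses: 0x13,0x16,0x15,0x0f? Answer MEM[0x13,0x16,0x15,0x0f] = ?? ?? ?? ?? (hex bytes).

MEM[0x13,0x16,0x15,0x0f] = 93 b6 e1 93

[0] 0x02->0x10 len=8 : 6b 42 6e 93 80 e1 b6 3b
[1] 0x0d->0x07 len=2 : 9e e5
[2] 0x13->0x0f len=2 : 93 80
query mem[0x13]=0x93, mem[0x16]=0xb6, mem[0x15]=0xe1, mem[0x0f]=0x93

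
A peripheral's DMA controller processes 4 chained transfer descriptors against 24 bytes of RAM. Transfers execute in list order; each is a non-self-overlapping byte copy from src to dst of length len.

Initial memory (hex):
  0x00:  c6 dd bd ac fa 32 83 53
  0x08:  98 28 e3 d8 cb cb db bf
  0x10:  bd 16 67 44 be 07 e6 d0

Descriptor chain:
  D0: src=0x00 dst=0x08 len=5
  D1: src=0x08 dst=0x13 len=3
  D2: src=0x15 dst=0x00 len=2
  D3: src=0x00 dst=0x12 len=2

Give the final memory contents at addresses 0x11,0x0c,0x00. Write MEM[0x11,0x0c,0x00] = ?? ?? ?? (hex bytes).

  after D0: wrote 5B at 0x08 = c6ddbdacfa
  after D1: wrote 3B at 0x13 = c6ddbd
  after D2: wrote 2B at 0x00 = bde6
  after D3: wrote 2B at 0x12 = bde6
query mem[0x11]=0x16, mem[0x0c]=0xfa, mem[0x00]=0xbd

MEM[0x11,0x0c,0x00] = 16 fa bd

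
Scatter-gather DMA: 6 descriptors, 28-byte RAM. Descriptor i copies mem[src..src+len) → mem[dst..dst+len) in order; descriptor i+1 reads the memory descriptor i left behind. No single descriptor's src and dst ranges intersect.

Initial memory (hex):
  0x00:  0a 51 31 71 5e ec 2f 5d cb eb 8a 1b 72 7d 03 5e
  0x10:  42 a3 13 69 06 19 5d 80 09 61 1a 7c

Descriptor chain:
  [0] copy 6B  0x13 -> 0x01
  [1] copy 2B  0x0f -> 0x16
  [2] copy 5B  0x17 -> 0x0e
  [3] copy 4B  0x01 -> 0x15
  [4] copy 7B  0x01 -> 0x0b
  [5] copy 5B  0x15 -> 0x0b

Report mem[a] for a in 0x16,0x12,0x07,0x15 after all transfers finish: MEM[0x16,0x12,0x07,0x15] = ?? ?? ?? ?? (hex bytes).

MEM[0x16,0x12,0x07,0x15] = 06 7c 5d 69

D0: mem[0x01..0x06] <- [69 06 19 5d 80 09]
D1: mem[0x16..0x17] <- [5e 42]
D2: mem[0x0e..0x12] <- [42 09 61 1a 7c]
D3: mem[0x15..0x18] <- [69 06 19 5d]
D4: mem[0x0b..0x11] <- [69 06 19 5d 80 09 5d]
D5: mem[0x0b..0x0f] <- [69 06 19 5d 61]
query mem[0x16]=0x06, mem[0x12]=0x7c, mem[0x07]=0x5d, mem[0x15]=0x69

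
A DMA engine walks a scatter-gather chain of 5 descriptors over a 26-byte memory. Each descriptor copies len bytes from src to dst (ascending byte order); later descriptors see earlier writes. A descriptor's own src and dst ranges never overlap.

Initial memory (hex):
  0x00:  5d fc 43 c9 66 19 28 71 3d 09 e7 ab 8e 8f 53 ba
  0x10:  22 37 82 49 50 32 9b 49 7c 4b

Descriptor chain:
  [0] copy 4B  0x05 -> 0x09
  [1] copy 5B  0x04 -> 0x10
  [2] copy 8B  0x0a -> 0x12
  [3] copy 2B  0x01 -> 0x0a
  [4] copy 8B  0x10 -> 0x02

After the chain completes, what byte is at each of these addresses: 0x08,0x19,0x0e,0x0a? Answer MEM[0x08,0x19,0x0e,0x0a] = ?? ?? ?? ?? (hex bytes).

  after D0: wrote 4B at 0x09 = 1928713d
  after D1: wrote 5B at 0x10 = 661928713d
  after D2: wrote 8B at 0x12 = 28713d8f53ba6619
  after D3: wrote 2B at 0x0a = fc43
  after D4: wrote 8B at 0x02 = 661928713d8f53ba
query mem[0x08]=0x53, mem[0x19]=0x19, mem[0x0e]=0x53, mem[0x0a]=0xfc

MEM[0x08,0x19,0x0e,0x0a] = 53 19 53 fc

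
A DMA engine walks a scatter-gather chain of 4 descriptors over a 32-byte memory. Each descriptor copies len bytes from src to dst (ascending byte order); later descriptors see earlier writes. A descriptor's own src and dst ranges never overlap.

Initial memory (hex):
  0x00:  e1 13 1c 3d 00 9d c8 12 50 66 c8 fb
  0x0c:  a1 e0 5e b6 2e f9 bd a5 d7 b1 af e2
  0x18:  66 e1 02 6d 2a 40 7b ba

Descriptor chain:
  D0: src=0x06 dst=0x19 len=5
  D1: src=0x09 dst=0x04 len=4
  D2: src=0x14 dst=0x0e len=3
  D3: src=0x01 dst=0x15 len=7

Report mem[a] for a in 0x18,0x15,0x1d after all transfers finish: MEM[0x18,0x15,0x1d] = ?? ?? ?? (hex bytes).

#0 dst[0x19+5] := {0xc8,0x12,0x50,0x66,0xc8}
#1 dst[0x04+4] := {0x66,0xc8,0xfb,0xa1}
#2 dst[0x0e+3] := {0xd7,0xb1,0xaf}
#3 dst[0x15+7] := {0x13,0x1c,0x3d,0x66,0xc8,0xfb,0xa1}
query mem[0x18]=0x66, mem[0x15]=0x13, mem[0x1d]=0xc8

MEM[0x18,0x15,0x1d] = 66 13 c8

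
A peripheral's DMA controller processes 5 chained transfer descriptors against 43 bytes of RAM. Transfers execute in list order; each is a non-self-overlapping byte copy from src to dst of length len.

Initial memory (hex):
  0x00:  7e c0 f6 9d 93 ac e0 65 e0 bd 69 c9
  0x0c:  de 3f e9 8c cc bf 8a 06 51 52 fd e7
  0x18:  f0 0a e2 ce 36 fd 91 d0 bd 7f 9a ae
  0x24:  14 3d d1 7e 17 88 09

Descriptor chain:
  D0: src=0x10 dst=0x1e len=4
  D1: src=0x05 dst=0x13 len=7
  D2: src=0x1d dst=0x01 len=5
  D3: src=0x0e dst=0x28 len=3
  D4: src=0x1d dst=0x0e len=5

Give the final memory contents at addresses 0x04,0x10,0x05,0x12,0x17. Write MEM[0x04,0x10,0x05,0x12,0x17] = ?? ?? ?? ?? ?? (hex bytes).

#0 dst[0x1e+4] := {0xcc,0xbf,0x8a,0x06}
#1 dst[0x13+7] := {0xac,0xe0,0x65,0xe0,0xbd,0x69,0xc9}
#2 dst[0x01+5] := {0xfd,0xcc,0xbf,0x8a,0x06}
#3 dst[0x28+3] := {0xe9,0x8c,0xcc}
#4 dst[0x0e+5] := {0xfd,0xcc,0xbf,0x8a,0x06}
query mem[0x04]=0x8a, mem[0x10]=0xbf, mem[0x05]=0x06, mem[0x12]=0x06, mem[0x17]=0xbd

MEM[0x04,0x10,0x05,0x12,0x17] = 8a bf 06 06 bd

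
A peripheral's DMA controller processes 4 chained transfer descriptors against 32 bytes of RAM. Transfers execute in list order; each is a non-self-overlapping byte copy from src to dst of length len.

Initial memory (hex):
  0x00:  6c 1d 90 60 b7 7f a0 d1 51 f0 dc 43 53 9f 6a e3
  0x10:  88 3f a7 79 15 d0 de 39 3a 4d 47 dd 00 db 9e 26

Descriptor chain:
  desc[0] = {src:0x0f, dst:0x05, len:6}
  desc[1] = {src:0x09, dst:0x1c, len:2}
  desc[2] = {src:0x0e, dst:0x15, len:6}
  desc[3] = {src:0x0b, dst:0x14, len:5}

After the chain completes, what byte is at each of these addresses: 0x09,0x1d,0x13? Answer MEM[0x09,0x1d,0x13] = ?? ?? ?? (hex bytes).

#0 dst[0x05+6] := {0xe3,0x88,0x3f,0xa7,0x79,0x15}
#1 dst[0x1c+2] := {0x79,0x15}
#2 dst[0x15+6] := {0x6a,0xe3,0x88,0x3f,0xa7,0x79}
#3 dst[0x14+5] := {0x43,0x53,0x9f,0x6a,0xe3}
query mem[0x09]=0x79, mem[0x1d]=0x15, mem[0x13]=0x79

MEM[0x09,0x1d,0x13] = 79 15 79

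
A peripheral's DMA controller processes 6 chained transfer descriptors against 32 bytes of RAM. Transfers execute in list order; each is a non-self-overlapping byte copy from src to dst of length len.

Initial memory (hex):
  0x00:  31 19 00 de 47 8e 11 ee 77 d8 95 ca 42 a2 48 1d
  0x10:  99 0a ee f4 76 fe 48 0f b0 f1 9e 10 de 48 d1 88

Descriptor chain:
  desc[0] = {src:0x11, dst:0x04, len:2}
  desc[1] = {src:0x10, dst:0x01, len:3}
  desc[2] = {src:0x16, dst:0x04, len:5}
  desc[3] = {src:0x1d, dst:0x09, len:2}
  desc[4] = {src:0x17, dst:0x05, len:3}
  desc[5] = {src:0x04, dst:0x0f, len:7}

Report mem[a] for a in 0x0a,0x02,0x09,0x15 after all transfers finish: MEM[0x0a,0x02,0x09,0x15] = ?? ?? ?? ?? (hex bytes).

#0 dst[0x04+2] := {0x0a,0xee}
#1 dst[0x01+3] := {0x99,0x0a,0xee}
#2 dst[0x04+5] := {0x48,0x0f,0xb0,0xf1,0x9e}
#3 dst[0x09+2] := {0x48,0xd1}
#4 dst[0x05+3] := {0x0f,0xb0,0xf1}
#5 dst[0x0f+7] := {0x48,0x0f,0xb0,0xf1,0x9e,0x48,0xd1}
query mem[0x0a]=0xd1, mem[0x02]=0x0a, mem[0x09]=0x48, mem[0x15]=0xd1

MEM[0x0a,0x02,0x09,0x15] = d1 0a 48 d1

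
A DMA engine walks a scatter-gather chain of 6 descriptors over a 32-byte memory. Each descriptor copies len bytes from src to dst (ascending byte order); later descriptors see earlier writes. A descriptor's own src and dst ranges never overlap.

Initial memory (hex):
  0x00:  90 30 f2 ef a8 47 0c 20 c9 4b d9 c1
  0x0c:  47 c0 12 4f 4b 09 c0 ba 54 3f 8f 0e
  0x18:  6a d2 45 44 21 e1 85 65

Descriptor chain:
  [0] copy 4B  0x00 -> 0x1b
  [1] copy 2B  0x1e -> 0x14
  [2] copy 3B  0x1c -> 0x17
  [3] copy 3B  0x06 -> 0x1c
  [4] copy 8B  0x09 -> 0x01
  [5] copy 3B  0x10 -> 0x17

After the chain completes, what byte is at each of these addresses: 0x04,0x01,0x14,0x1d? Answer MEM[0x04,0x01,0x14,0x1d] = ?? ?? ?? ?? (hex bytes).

MEM[0x04,0x01,0x14,0x1d] = 47 4b ef 20

#0 dst[0x1b+4] := {0x90,0x30,0xf2,0xef}
#1 dst[0x14+2] := {0xef,0x65}
#2 dst[0x17+3] := {0x30,0xf2,0xef}
#3 dst[0x1c+3] := {0x0c,0x20,0xc9}
#4 dst[0x01+8] := {0x4b,0xd9,0xc1,0x47,0xc0,0x12,0x4f,0x4b}
#5 dst[0x17+3] := {0x4b,0x09,0xc0}
query mem[0x04]=0x47, mem[0x01]=0x4b, mem[0x14]=0xef, mem[0x1d]=0x20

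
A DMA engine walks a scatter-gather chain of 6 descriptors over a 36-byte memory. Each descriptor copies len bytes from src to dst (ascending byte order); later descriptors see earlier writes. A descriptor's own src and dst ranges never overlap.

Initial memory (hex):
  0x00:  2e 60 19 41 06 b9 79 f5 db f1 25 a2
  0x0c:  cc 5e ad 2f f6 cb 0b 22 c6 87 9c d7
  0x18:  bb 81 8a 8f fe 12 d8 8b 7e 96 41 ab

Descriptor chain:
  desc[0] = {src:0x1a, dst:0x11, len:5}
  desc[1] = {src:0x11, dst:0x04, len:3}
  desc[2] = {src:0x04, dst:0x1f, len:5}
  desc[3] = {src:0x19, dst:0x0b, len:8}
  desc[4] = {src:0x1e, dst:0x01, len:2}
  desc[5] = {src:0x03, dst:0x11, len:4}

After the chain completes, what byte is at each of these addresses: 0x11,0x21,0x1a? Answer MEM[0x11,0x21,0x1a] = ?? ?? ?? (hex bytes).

#0 dst[0x11+5] := {0x8a,0x8f,0xfe,0x12,0xd8}
#1 dst[0x04+3] := {0x8a,0x8f,0xfe}
#2 dst[0x1f+5] := {0x8a,0x8f,0xfe,0xf5,0xdb}
#3 dst[0x0b+8] := {0x81,0x8a,0x8f,0xfe,0x12,0xd8,0x8a,0x8f}
#4 dst[0x01+2] := {0xd8,0x8a}
#5 dst[0x11+4] := {0x41,0x8a,0x8f,0xfe}
query mem[0x11]=0x41, mem[0x21]=0xfe, mem[0x1a]=0x8a

MEM[0x11,0x21,0x1a] = 41 fe 8a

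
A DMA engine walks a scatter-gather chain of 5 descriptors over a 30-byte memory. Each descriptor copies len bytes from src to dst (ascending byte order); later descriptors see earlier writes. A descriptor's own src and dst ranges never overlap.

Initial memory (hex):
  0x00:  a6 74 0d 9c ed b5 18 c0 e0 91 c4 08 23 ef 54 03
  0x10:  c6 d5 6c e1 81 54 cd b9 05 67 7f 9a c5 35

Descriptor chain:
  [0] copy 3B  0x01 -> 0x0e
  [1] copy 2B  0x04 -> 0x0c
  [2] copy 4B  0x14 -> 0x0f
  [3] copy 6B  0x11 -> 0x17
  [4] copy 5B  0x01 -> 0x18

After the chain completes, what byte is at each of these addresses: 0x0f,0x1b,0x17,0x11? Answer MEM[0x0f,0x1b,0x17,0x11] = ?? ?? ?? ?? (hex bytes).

D0: mem[0x0e..0x10] <- [74 0d 9c]
D1: mem[0x0c..0x0d] <- [ed b5]
D2: mem[0x0f..0x12] <- [81 54 cd b9]
D3: mem[0x17..0x1c] <- [cd b9 e1 81 54 cd]
D4: mem[0x18..0x1c] <- [74 0d 9c ed b5]
query mem[0x0f]=0x81, mem[0x1b]=0xed, mem[0x17]=0xcd, mem[0x11]=0xcd

MEM[0x0f,0x1b,0x17,0x11] = 81 ed cd cd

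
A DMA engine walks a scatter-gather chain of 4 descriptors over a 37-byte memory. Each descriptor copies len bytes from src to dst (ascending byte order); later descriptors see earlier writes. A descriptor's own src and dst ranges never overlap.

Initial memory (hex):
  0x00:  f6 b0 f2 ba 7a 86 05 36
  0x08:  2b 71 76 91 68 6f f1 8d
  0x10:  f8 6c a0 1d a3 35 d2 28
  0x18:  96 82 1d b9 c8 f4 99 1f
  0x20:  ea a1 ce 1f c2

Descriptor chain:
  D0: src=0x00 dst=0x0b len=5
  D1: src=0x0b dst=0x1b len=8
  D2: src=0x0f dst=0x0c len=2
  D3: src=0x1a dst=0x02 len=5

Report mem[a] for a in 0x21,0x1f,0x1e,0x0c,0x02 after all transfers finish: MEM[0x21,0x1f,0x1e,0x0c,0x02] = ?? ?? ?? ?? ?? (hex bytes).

MEM[0x21,0x1f,0x1e,0x0c,0x02] = 6c 7a ba 7a 1d

#0 dst[0x0b+5] := {0xf6,0xb0,0xf2,0xba,0x7a}
#1 dst[0x1b+8] := {0xf6,0xb0,0xf2,0xba,0x7a,0xf8,0x6c,0xa0}
#2 dst[0x0c+2] := {0x7a,0xf8}
#3 dst[0x02+5] := {0x1d,0xf6,0xb0,0xf2,0xba}
query mem[0x21]=0x6c, mem[0x1f]=0x7a, mem[0x1e]=0xba, mem[0x0c]=0x7a, mem[0x02]=0x1d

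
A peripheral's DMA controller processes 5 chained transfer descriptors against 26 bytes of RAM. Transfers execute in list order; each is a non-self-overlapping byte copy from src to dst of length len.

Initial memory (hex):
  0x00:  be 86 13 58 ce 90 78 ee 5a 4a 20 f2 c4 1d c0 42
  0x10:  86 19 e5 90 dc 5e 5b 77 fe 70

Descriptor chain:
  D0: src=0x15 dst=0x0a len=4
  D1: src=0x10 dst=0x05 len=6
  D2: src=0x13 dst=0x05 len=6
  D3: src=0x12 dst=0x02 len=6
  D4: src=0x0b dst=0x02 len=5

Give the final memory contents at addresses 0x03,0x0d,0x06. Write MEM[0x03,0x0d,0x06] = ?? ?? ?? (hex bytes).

[0] 0x15->0x0a len=4 : 5e 5b 77 fe
[1] 0x10->0x05 len=6 : 86 19 e5 90 dc 5e
[2] 0x13->0x05 len=6 : 90 dc 5e 5b 77 fe
[3] 0x12->0x02 len=6 : e5 90 dc 5e 5b 77
[4] 0x0b->0x02 len=5 : 5b 77 fe c0 42
query mem[0x03]=0x77, mem[0x0d]=0xfe, mem[0x06]=0x42

MEM[0x03,0x0d,0x06] = 77 fe 42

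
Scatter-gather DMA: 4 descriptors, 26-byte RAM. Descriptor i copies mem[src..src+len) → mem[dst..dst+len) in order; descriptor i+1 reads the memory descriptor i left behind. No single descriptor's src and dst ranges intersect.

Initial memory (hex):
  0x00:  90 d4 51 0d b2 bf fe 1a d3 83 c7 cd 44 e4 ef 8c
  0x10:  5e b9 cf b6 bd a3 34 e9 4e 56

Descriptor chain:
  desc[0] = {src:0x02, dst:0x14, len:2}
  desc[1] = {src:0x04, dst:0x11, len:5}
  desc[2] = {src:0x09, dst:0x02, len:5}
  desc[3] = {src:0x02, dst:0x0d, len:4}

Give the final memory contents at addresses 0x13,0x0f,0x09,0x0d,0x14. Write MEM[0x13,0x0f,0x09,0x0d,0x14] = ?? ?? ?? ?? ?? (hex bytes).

MEM[0x13,0x0f,0x09,0x0d,0x14] = fe cd 83 83 1a

  after D0: wrote 2B at 0x14 = 510d
  after D1: wrote 5B at 0x11 = b2bffe1ad3
  after D2: wrote 5B at 0x02 = 83c7cd44e4
  after D3: wrote 4B at 0x0d = 83c7cd44
query mem[0x13]=0xfe, mem[0x0f]=0xcd, mem[0x09]=0x83, mem[0x0d]=0x83, mem[0x14]=0x1a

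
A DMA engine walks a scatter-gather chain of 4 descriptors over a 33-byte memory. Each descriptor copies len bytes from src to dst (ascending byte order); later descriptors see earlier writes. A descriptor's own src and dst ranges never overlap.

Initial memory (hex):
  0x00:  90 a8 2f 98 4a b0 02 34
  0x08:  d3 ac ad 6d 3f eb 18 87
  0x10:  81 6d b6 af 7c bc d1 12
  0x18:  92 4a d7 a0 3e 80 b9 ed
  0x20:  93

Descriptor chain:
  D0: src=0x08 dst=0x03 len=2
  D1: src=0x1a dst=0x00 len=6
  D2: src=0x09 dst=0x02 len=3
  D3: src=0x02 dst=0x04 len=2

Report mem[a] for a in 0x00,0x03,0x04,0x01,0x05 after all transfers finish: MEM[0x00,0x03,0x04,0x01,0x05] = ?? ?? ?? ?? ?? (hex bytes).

[0] 0x08->0x03 len=2 : d3 ac
[1] 0x1a->0x00 len=6 : d7 a0 3e 80 b9 ed
[2] 0x09->0x02 len=3 : ac ad 6d
[3] 0x02->0x04 len=2 : ac ad
query mem[0x00]=0xd7, mem[0x03]=0xad, mem[0x04]=0xac, mem[0x01]=0xa0, mem[0x05]=0xad

MEM[0x00,0x03,0x04,0x01,0x05] = d7 ad ac a0 ad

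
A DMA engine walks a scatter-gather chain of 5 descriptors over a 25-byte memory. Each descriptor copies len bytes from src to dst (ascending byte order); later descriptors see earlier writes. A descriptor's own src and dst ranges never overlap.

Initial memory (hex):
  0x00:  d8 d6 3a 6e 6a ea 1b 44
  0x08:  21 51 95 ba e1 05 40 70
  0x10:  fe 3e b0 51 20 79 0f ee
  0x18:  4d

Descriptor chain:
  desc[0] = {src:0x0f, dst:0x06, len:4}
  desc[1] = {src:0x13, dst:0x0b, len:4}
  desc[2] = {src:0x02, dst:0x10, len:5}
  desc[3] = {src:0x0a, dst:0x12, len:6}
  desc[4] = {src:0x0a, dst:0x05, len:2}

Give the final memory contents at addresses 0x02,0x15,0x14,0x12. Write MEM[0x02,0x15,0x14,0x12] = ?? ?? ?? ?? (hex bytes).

#0 dst[0x06+4] := {0x70,0xfe,0x3e,0xb0}
#1 dst[0x0b+4] := {0x51,0x20,0x79,0x0f}
#2 dst[0x10+5] := {0x3a,0x6e,0x6a,0xea,0x70}
#3 dst[0x12+6] := {0x95,0x51,0x20,0x79,0x0f,0x70}
#4 dst[0x05+2] := {0x95,0x51}
query mem[0x02]=0x3a, mem[0x15]=0x79, mem[0x14]=0x20, mem[0x12]=0x95

MEM[0x02,0x15,0x14,0x12] = 3a 79 20 95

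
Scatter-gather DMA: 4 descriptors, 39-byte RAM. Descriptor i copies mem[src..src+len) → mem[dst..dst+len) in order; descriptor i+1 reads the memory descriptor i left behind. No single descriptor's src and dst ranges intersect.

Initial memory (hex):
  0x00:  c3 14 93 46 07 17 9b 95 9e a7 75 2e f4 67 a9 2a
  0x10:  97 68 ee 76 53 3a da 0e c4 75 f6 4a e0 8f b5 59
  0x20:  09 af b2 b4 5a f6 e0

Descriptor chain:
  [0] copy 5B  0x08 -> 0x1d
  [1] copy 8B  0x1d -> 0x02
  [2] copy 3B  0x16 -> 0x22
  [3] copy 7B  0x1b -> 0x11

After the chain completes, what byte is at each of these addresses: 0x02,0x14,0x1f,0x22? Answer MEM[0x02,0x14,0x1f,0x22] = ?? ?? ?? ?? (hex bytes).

  after D0: wrote 5B at 0x1d = 9ea7752ef4
  after D1: wrote 8B at 0x02 = 9ea7752ef4b2b45a
  after D2: wrote 3B at 0x22 = da0ec4
  after D3: wrote 7B at 0x11 = 4ae09ea7752ef4
query mem[0x02]=0x9e, mem[0x14]=0xa7, mem[0x1f]=0x75, mem[0x22]=0xda

MEM[0x02,0x14,0x1f,0x22] = 9e a7 75 da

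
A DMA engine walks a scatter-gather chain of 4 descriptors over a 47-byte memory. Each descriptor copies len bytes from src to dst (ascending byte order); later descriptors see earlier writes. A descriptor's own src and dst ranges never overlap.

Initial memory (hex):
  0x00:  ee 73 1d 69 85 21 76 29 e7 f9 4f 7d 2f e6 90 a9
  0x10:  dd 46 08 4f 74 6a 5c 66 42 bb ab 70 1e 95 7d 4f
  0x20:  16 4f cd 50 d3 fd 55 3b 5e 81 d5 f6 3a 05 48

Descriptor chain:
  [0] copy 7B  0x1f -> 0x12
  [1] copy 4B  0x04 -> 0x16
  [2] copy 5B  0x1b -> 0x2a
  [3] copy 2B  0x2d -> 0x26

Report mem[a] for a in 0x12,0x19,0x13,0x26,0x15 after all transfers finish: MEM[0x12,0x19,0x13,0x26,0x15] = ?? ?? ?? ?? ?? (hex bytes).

MEM[0x12,0x19,0x13,0x26,0x15] = 4f 29 16 7d cd

  after D0: wrote 7B at 0x12 = 4f164fcd50d3fd
  after D1: wrote 4B at 0x16 = 85217629
  after D2: wrote 5B at 0x2a = 701e957d4f
  after D3: wrote 2B at 0x26 = 7d4f
query mem[0x12]=0x4f, mem[0x19]=0x29, mem[0x13]=0x16, mem[0x26]=0x7d, mem[0x15]=0xcd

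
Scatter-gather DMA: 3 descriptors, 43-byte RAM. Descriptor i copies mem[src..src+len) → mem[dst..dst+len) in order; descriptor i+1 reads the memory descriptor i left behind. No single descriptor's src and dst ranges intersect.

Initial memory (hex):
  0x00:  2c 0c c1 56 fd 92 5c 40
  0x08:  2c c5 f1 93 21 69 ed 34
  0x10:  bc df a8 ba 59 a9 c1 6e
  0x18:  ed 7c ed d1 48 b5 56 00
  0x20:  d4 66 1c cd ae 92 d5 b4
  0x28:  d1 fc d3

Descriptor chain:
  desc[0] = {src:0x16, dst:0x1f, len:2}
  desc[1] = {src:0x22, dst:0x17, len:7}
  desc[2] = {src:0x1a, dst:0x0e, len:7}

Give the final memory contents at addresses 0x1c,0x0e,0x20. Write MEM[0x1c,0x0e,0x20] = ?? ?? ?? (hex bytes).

MEM[0x1c,0x0e,0x20] = b4 92 6e

D0: mem[0x1f..0x20] <- [c1 6e]
D1: mem[0x17..0x1d] <- [1c cd ae 92 d5 b4 d1]
D2: mem[0x0e..0x14] <- [92 d5 b4 d1 56 c1 6e]
query mem[0x1c]=0xb4, mem[0x0e]=0x92, mem[0x20]=0x6e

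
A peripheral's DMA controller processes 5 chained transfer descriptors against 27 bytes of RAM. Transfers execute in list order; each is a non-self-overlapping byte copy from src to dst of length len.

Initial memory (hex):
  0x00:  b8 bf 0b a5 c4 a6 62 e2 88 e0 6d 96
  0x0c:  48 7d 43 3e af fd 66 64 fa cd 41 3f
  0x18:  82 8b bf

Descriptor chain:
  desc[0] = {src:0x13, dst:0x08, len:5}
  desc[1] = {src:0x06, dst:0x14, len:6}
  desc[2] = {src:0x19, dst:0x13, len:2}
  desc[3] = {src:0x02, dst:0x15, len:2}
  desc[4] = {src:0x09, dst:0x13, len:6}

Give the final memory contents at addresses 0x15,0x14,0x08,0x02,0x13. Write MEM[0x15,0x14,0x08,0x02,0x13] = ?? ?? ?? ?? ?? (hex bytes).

#0 dst[0x08+5] := {0x64,0xfa,0xcd,0x41,0x3f}
#1 dst[0x14+6] := {0x62,0xe2,0x64,0xfa,0xcd,0x41}
#2 dst[0x13+2] := {0x41,0xbf}
#3 dst[0x15+2] := {0x0b,0xa5}
#4 dst[0x13+6] := {0xfa,0xcd,0x41,0x3f,0x7d,0x43}
query mem[0x15]=0x41, mem[0x14]=0xcd, mem[0x08]=0x64, mem[0x02]=0x0b, mem[0x13]=0xfa

MEM[0x15,0x14,0x08,0x02,0x13] = 41 cd 64 0b fa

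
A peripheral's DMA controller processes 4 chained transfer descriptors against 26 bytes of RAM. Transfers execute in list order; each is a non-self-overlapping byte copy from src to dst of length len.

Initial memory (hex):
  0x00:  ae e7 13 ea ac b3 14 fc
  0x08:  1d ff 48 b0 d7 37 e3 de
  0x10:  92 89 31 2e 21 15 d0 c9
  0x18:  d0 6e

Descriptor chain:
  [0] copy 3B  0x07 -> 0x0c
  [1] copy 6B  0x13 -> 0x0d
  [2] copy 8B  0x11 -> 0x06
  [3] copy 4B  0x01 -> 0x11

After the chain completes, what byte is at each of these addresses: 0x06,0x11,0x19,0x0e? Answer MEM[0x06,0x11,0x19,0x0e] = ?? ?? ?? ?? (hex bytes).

[0] 0x07->0x0c len=3 : fc 1d ff
[1] 0x13->0x0d len=6 : 2e 21 15 d0 c9 d0
[2] 0x11->0x06 len=8 : c9 d0 2e 21 15 d0 c9 d0
[3] 0x01->0x11 len=4 : e7 13 ea ac
query mem[0x06]=0xc9, mem[0x11]=0xe7, mem[0x19]=0x6e, mem[0x0e]=0x21

MEM[0x06,0x11,0x19,0x0e] = c9 e7 6e 21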